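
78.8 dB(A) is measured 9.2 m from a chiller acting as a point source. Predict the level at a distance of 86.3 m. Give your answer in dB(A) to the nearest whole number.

Point-source attenuation: ΔL = 20·log₁₀(r₂/r₁) = 20·log₁₀(86.3/9.2) = 19.444 dB.
L₂ = 78.8 − 20·log₁₀(86.3/9.2) = 78.8 − 19.444 = 59.36 dB(A).

59 dB(A)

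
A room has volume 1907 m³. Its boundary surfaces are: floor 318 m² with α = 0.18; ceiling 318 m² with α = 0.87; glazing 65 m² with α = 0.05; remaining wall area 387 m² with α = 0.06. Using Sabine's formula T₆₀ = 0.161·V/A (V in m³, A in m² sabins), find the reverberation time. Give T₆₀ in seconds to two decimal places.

Summing Sᵢαᵢ: 318·0.18 + 318·0.87 + 65·0.05 + 387·0.06 = 360.37 m².
T₆₀ = 0.161·V/A = 0.161·1907/360.37 = 0.852 s.

0.85 s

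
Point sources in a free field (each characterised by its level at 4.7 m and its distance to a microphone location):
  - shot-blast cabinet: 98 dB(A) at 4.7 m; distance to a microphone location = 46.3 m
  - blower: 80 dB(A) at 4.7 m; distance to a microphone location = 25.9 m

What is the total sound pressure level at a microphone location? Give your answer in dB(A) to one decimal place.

Apply inverse-square spreading to bring every level to the receiver, then sum 10^(L/10).
shot-blast cabinet: 98 − 20·log₁₀(46.3/4.7) = 98 − 19.87 = 78.13 dB(A).
blower: 80 − 20·log₁₀(25.9/4.7) = 80 − 14.82 = 65.18 dB(A).
Σ 10^(L/10) = 6.831e+07 → L_total = 10·log₁₀(6.831e+07) = 78.34 dB(A).

78.3 dB(A)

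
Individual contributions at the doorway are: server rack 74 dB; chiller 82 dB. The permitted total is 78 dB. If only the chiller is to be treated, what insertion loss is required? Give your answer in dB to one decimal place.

Everything except the chiller sums to 10^(74/10) = 2.512e+07 in linear terms, 74.00 dB.
To meet 78 dB overall, the treated chiller may contribute at most 10^(78/10) − 2.512e+07 = 3.798e+07, i.e. 75.80 dB.
So the chiller must be reduced from 82 to 75.80 dB: IL = 6.20 dB.

6.2 dB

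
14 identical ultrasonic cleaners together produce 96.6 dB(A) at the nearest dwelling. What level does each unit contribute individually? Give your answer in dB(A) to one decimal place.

85.1 dB(A)

For N identical incoherent sources L_total = L₁ + 10·log₁₀ N, so L₁ = 96.6 − 10·log₁₀(14) = 96.6 − 11.461.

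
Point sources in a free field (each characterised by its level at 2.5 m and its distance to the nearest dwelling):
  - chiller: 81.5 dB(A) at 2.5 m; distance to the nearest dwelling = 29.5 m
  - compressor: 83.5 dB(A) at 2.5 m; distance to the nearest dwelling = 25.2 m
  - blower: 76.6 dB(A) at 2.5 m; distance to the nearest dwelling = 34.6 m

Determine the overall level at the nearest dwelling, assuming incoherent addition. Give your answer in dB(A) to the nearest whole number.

Propagate each source to the receiver with L = L_ref − 20·log₁₀(r/r_ref), then add intensities.
chiller: 81.5 − 20·log₁₀(29.5/2.5) = 81.5 − 21.44 = 60.06 dB(A).
compressor: 83.5 − 20·log₁₀(25.2/2.5) = 83.5 − 20.07 = 63.43 dB(A).
blower: 76.6 − 20·log₁₀(34.6/2.5) = 76.6 − 22.82 = 53.78 dB(A).
Σ 10^(L/10) = 3.456e+06 → L_total = 10·log₁₀(3.456e+06) = 65.39 dB(A).

65 dB(A)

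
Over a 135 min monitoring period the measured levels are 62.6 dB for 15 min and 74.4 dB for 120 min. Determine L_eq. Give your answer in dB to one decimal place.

73.9 dB

Weight each interval's intensity by its duration and average over T = 135 min:
Σ tᵢ·10^(Lᵢ/10) = 15·10^(62.6/10) + 120·10^(74.4/10) = 3.332e+09.
L_eq = 10·log₁₀(3.332e+09/135) = 73.92 dB.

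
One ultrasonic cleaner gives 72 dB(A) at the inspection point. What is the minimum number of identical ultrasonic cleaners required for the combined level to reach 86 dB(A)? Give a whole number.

26

Need L₁ + 10·log₁₀ N ≥ 86, i.e. log₁₀ N ≥ 1.40.
N ≥ 10^(14.0/10) = 25.119, so N = 26.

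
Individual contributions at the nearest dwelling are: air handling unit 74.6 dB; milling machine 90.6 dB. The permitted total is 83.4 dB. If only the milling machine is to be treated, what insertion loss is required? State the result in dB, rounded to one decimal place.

Fixed contribution from the other source: Σ 10^(L/10) = 10^(74.6/10) = 2.884e+07 (74.60 dB).
To meet 83.4 dB overall, the treated milling machine may contribute at most 10^(83.4/10) − 2.884e+07 = 1.899e+08, i.e. 82.79 dB.
Required insertion loss = 90.6 − 82.79 = 7.81 dB.

7.8 dB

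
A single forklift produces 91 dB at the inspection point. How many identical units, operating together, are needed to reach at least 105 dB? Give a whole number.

Need L₁ + 10·log₁₀ N ≥ 105, i.e. log₁₀ N ≥ 1.40.
N ≥ 10^(14.0/10) = 25.119, so N = 26.

26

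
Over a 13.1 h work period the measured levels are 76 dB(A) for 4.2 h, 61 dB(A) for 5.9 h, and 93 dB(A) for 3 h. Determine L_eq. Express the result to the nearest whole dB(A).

L_eq = 10·log₁₀[(1/T)·Σ tᵢ·10^(Lᵢ/10)] with T = 13.1 h.
Σ tᵢ·10^(Lᵢ/10) = 4.2·10^(76/10) + 5.9·10^(61/10) + 3·10^(93/10) = 6.160e+09.
L_eq = 10·log₁₀(6.160e+09/13.1) = 86.72 dB(A).

87 dB(A)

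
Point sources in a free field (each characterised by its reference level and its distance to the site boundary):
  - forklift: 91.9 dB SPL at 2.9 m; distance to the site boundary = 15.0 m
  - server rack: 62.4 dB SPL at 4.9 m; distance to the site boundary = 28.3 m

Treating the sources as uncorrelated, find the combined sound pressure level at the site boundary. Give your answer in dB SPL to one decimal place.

77.6 dB SPL

First find each source's level at the receiver (point-source: −20·log₁₀(r/r_ref)), then combine on an intensity basis.
forklift: 91.9 − 20·log₁₀(15.0/2.9) = 91.9 − 14.27 = 77.63 dB SPL.
server rack: 62.4 − 20·log₁₀(28.3/4.9) = 62.4 − 15.23 = 47.17 dB SPL.
Σ 10^(L/10) = 5.794e+07 → L_total = 10·log₁₀(5.794e+07) = 77.63 dB SPL.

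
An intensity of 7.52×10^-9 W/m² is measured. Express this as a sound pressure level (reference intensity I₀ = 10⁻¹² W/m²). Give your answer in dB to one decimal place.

L = 10·log₁₀(I/I₀) = 10·log₁₀(7.52×10^-9/10⁻¹²) = 10·log₁₀(7.52×10^3).
L = 10·(0.8762 + 3) = 38.76 dB.

38.8 dB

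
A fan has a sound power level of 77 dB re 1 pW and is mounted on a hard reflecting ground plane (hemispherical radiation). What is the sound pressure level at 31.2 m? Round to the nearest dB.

39 dB

Free-field hemispherical radiation: L_p = L_w − 10·log₁₀(2π·r²), r = 31.2 m.
2π·r² = 6116 m², 10·log₁₀ of that is 37.865 dB.
L_p = 77 − 37.865 = 39.14 dB.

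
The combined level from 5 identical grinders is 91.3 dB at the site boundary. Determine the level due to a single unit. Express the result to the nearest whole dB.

Dividing the total intensity by 5 lowers the level by 10·log₁₀ 5 = 6.990 dB: L₁ = 91.3 − 6.990.

84 dB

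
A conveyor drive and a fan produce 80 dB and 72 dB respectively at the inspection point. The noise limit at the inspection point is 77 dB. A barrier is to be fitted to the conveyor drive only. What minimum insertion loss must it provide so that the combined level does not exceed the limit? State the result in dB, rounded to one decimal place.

4.7 dB

The untreated sources together contribute 10^(72/10) = 1.585e+07, i.e. 72.00 dB.
To meet 77 dB overall, the treated conveyor drive may contribute at most 10^(77/10) − 1.585e+07 = 3.427e+07, i.e. 75.35 dB.
Required insertion loss = 80 − 75.35 = 4.65 dB.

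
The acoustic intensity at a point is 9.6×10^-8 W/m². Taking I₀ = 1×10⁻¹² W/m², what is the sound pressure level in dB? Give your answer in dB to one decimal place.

49.8 dB

I/I₀ = 9.6×10^-8/10⁻¹² = 9.6×10^4, and L = 10·log₁₀(I/I₀).
L = 10·(0.9823 + 4) = 49.82 dB.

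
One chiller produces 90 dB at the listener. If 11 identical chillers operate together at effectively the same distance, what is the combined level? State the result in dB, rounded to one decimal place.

100.4 dB

With 11 equal, uncorrelated contributions the intensity is 11× that of one unit, giving a rise of 10·log₁₀ 11.
L_total = 90 + 10·log₁₀(11) = 90 + 10.414 = 100.41 dB.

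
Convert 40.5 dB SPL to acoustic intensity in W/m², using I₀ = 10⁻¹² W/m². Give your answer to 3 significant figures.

1.12e-08 W/m²

L = 10·log₁₀(I/I₀) ⇒ I = I₀·10^(L/10) = 10⁻¹² × 10^4.05.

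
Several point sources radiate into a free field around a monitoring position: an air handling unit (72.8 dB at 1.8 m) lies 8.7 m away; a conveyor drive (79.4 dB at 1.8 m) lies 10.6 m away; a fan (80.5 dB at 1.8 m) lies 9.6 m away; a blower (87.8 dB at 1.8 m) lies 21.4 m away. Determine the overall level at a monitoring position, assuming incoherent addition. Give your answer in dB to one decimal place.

70.6 dB

Apply inverse-square spreading to bring every level to the receiver, then sum 10^(L/10).
air handling unit: 72.8 − 20·log₁₀(8.7/1.8) = 72.8 − 13.68 = 59.12 dB.
conveyor drive: 79.4 − 20·log₁₀(10.6/1.8) = 79.4 − 15.40 = 64.00 dB.
fan: 80.5 − 20·log₁₀(9.6/1.8) = 80.5 − 14.54 = 65.96 dB.
blower: 87.8 − 20·log₁₀(21.4/1.8) = 87.8 − 21.50 = 66.30 dB.
Σ 10^(L/10) = 1.153e+07 → L_total = 10·log₁₀(1.153e+07) = 70.62 dB.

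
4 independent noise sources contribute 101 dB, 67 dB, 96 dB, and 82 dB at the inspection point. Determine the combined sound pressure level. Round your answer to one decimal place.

102.2 dB

For uncorrelated sources the intensities add, so convert each level to linear form, sum, and take 10·log₁₀ of the total.
Σ 10^(L/10) = 10^(101/10) + 10^(67/10) + 10^(96/10) + 10^(82/10) = 1.673e+10.
L_total = 10·log₁₀(1.673e+10) = 102.24 dB.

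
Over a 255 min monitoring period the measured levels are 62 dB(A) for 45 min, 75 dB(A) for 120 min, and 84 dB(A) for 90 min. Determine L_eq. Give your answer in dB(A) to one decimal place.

Weight each interval's intensity by its duration and average over T = 255 min:
Σ tᵢ·10^(Lᵢ/10) = 45·10^(62/10) + 120·10^(75/10) + 90·10^(84/10) = 2.647e+10.
L_eq = 10·log₁₀(2.647e+10/255) = 80.16 dB(A).

80.2 dB(A)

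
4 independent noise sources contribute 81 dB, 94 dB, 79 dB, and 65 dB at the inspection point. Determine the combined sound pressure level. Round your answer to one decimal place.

94.3 dB

Incoherent sources combine by intensity addition: L_total = 10·log₁₀(Σ 10^(L_i/10)).
Σ 10^(L/10) = 10^(81/10) + 10^(94/10) + 10^(79/10) + 10^(65/10) = 2.720e+09.
L_total = 10·log₁₀(2.720e+09) = 94.35 dB.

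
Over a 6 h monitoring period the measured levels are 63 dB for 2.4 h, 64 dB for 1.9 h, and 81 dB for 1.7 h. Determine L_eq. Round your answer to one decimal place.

75.7 dB

Weight each interval's intensity by its duration and average over T = 6 h:
Σ tᵢ·10^(Lᵢ/10) = 2.4·10^(63/10) + 1.9·10^(64/10) + 1.7·10^(81/10) = 2.236e+08.
L_eq = 10·log₁₀(2.236e+08/6) = 75.71 dB.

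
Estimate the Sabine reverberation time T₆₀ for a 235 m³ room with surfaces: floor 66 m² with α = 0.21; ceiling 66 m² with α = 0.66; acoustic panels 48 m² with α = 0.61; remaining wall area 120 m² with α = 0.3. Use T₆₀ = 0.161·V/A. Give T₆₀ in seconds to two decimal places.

0.31 s

Total absorption A = 66·0.21 + 66·0.66 + 48·0.61 + 120·0.3 = 122.70 m² sabins.
T₆₀ = 0.161 × 235 / 122.70 = 0.308 s.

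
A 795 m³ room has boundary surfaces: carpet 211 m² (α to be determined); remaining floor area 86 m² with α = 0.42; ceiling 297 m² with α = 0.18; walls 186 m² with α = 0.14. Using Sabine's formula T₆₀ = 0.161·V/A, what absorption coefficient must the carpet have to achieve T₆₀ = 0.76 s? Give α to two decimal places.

0.25

From T₆₀ = 0.161·V/A, the target T₆₀ = 0.76 s needs A = 0.161·795/0.76 = 168.41 m².
Absorption from the other surfaces = 86·0.42 + 297·0.18 + 186·0.14 = 115.62 m², so the carpet must supply 52.79 m² over 211 m².
α = 52.79/211 = 0.250.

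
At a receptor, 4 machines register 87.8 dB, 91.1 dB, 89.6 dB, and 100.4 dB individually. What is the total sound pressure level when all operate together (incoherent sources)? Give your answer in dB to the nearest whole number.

For uncorrelated sources the intensities add, so convert each level to linear form, sum, and take 10·log₁₀ of the total.
Σ 10^(L/10) = 10^(87.8/10) + 10^(91.1/10) + 10^(89.6/10) + 10^(100.4/10) = 1.377e+10.
L_total = 10·log₁₀(1.377e+10) = 101.39 dB.

101 dB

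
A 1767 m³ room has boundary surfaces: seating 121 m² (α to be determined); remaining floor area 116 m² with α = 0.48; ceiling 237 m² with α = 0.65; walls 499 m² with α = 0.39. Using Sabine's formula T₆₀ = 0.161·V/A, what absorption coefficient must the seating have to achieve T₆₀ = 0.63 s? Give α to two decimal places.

0.39

Required total absorption A = 0.161·1767/0.63 = 451.57 m².
Absorption from the other surfaces = 116·0.48 + 237·0.65 + 499·0.39 = 404.34 m², so the seating must supply 47.23 m² over 121 m².
α = 47.23/121 = 0.390.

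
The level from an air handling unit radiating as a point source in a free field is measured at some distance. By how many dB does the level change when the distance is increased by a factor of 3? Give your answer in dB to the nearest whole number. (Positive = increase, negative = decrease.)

Point-source spreading: ΔL = −20·log₁₀(r₂/r₁).
ΔL = −20·log₁₀(3) = -9.54 dB.

-10 dB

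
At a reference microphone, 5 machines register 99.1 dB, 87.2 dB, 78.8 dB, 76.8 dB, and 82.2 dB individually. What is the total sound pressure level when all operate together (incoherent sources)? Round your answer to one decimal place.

99.5 dB

For uncorrelated sources the intensities add, so convert each level to linear form, sum, and take 10·log₁₀ of the total.
Σ 10^(L/10) = 10^(99.1/10) + 10^(87.2/10) + 10^(78.8/10) + 10^(76.8/10) + 10^(82.2/10) = 8.943e+09.
L_total = 10·log₁₀(8.943e+09) = 99.51 dB.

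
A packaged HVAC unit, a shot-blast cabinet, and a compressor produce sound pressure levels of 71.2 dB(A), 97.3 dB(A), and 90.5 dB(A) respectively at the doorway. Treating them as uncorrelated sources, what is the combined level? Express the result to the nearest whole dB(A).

98 dB(A)

For uncorrelated sources the intensities add, so convert each level to linear form, sum, and take 10·log₁₀ of the total.
Σ 10^(L/10) = 10^(71.2/10) + 10^(97.3/10) + 10^(90.5/10) = 6.506e+09.
L_total = 10·log₁₀(6.506e+09) = 98.13 dB(A).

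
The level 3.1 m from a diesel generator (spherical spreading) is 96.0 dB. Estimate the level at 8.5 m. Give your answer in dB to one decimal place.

87.2 dB

Point-source attenuation: ΔL = 20·log₁₀(r₂/r₁) = 20·log₁₀(8.5/3.1) = 8.761 dB.
L₂ = 96.0 − 20·log₁₀(8.5/3.1) = 96.0 − 8.761 = 87.24 dB.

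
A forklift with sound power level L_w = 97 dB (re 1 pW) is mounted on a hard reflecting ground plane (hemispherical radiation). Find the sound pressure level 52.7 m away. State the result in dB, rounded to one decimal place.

The power spreads over a hemisphere of area 2π·r², so L_p = L_w − 10·log₁₀(2π·r²).
2π·r² = 1.745e+04 m², 10·log₁₀ of that is 42.418 dB.
L_p = 97 − 42.418 = 54.58 dB.

54.6 dB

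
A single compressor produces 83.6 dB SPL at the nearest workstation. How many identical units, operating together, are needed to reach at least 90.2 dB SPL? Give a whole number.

5

N identical sources give L₁ + 10·log₁₀ N, so require 10·log₁₀ N ≥ 90.2 − 83.6 = 6.6 dB.
N ≥ 10^(6.6/10) = 4.571, so N = 5.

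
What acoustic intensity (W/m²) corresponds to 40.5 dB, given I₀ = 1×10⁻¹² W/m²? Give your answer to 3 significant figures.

1.12e-08 W/m²

L = 10·log₁₀(I/I₀) ⇒ I = I₀·10^(L/10) = 10⁻¹² × 10^4.05.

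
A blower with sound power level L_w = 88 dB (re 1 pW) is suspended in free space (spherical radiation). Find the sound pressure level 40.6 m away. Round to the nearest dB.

The power spreads over a sphere of area 4π·r², so L_p = L_w − 10·log₁₀(4π·r²).
4π·r² = 2.071e+04 m², 10·log₁₀ of that is 43.163 dB.
L_p = 88 − 43.163 = 44.84 dB.

45 dB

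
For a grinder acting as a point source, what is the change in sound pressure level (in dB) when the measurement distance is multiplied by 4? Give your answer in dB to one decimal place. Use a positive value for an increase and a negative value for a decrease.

Point-source spreading: ΔL = −20·log₁₀(r₂/r₁).
ΔL = −20·log₁₀(4) = -12.04 dB.

-12.0 dB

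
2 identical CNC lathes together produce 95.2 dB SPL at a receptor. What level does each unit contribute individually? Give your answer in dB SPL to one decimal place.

92.2 dB SPL

2 equal contributions raise the level by 10·log₁₀ 2 = 3.010 dB, so each unit alone gives 95.2 − 3.010.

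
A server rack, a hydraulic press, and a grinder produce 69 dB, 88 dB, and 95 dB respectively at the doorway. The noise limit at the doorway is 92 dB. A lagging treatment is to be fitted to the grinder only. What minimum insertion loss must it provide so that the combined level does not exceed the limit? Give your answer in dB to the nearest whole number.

Everything except the grinder sums to 10^(69/10) + 10^(88/10) = 6.389e+08 in linear terms, 88.05 dB.
To meet 92 dB overall, the treated grinder may contribute at most 10^(92/10) − 6.389e+08 = 9.460e+08, i.e. 89.76 dB.
So the grinder must be reduced from 95 to 89.76 dB: IL = 5.24 dB.

5 dB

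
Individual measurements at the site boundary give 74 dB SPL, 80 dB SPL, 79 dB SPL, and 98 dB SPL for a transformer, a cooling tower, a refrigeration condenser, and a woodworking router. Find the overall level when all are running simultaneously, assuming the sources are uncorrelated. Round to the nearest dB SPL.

98 dB SPL

For uncorrelated sources the intensities add, so convert each level to linear form, sum, and take 10·log₁₀ of the total.
Σ 10^(L/10) = 10^(74/10) + 10^(80/10) + 10^(79/10) + 10^(98/10) = 6.514e+09.
L_total = 10·log₁₀(6.514e+09) = 98.14 dB SPL.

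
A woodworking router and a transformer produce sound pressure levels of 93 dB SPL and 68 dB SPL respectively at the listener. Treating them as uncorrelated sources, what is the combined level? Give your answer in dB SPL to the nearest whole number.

93 dB SPL

For uncorrelated sources the intensities add, so convert each level to linear form, sum, and take 10·log₁₀ of the total.
Σ 10^(L/10) = 10^(93/10) + 10^(68/10) = 2.002e+09.
L_total = 10·log₁₀(2.002e+09) = 93.01 dB SPL.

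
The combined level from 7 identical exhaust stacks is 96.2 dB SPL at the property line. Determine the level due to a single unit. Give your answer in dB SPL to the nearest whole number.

Dividing the total intensity by 7 lowers the level by 10·log₁₀ 7 = 8.451 dB: L₁ = 96.2 − 8.451.

88 dB SPL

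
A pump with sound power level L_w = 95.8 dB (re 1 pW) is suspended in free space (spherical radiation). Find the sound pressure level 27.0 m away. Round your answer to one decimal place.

56.2 dB

The power spreads over a sphere of area 4π·r², so L_p = L_w − 10·log₁₀(4π·r²).
4π·r² = 9161 m², 10·log₁₀ of that is 39.619 dB.
L_p = 95.8 − 39.619 = 56.18 dB.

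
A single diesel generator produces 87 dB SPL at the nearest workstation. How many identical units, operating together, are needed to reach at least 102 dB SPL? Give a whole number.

32

Need L₁ + 10·log₁₀ N ≥ 102, i.e. log₁₀ N ≥ 1.50.
N ≥ 10^(15.0/10) = 31.623, so N = 32.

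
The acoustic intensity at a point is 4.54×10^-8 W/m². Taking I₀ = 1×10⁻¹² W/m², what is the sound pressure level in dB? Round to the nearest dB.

I/I₀ = 4.54×10^-8/10⁻¹² = 4.54×10^4, and L = 10·log₁₀(I/I₀).
L = 10·(0.6571 + 4) = 46.57 dB.

47 dB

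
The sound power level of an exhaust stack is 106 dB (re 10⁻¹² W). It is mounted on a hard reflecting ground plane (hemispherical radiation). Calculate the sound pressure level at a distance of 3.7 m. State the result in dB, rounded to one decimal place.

86.7 dB

Free-field hemispherical radiation: L_p = L_w − 10·log₁₀(2π·r²), r = 3.7 m.
2π·r² = 86.02 m², 10·log₁₀ of that is 19.346 dB.
L_p = 106 − 19.346 = 86.65 dB.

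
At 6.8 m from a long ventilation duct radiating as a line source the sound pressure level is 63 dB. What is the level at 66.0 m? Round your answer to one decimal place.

53.1 dB

For a line source, L₂ = L₁ − 10·log₁₀(r₂/r₁).
L₂ = 63 − 10·log₁₀(66.0/6.8) = 63 − 9.870 = 53.13 dB.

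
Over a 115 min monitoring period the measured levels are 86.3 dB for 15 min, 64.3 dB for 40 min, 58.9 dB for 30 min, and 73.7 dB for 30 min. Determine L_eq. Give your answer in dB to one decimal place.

78.0 dB

Weight each interval's intensity by its duration and average over T = 115 min:
Σ tᵢ·10^(Lᵢ/10) = 15·10^(86.3/10) + 40·10^(64.3/10) + 30·10^(58.9/10) + 30·10^(73.7/10) = 7.233e+09.
L_eq = 10·log₁₀(7.233e+09/115) = 77.99 dB.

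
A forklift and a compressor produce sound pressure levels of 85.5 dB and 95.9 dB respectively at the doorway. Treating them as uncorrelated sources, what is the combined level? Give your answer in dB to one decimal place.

Incoherent sources combine by intensity addition: L_total = 10·log₁₀(Σ 10^(L_i/10)).
Σ 10^(L/10) = 10^(85.5/10) + 10^(95.9/10) = 4.245e+09.
L_total = 10·log₁₀(4.245e+09) = 96.28 dB.

96.3 dB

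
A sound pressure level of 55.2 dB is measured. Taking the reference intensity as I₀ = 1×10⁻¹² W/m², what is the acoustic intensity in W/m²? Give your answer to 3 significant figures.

L = 10·log₁₀(I/I₀) ⇒ I = I₀·10^(L/10) = 10⁻¹² × 10^5.52.

3.31e-07 W/m²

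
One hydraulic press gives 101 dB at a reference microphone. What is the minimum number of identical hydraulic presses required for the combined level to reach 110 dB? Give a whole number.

Need L₁ + 10·log₁₀ N ≥ 110, i.e. log₁₀ N ≥ 0.90.
N ≥ 10^(9.0/10) = 7.943, so N = 8.

8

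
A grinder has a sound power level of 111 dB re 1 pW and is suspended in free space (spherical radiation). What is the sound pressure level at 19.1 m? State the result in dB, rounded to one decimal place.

L_p = L_w − 10·log₁₀(4π·r²) with r = 19.1 m.
4π·r² = 4584 m², 10·log₁₀ of that is 36.613 dB.
L_p = 111 − 36.613 = 74.39 dB.

74.4 dB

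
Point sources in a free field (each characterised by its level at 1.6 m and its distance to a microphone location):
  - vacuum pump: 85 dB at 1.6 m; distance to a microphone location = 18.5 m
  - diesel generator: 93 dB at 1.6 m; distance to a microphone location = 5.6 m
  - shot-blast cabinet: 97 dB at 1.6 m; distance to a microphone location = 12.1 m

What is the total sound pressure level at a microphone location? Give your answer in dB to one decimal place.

84.0 dB

Apply inverse-square spreading to bring every level to the receiver, then sum 10^(L/10).
vacuum pump: 85 − 20·log₁₀(18.5/1.6) = 85 − 21.26 = 63.74 dB.
diesel generator: 93 − 20·log₁₀(5.6/1.6) = 93 − 10.88 = 82.12 dB.
shot-blast cabinet: 97 − 20·log₁₀(12.1/1.6) = 97 − 17.57 = 79.43 dB.
Σ 10^(L/10) = 2.529e+08 → L_total = 10·log₁₀(2.529e+08) = 84.03 dB.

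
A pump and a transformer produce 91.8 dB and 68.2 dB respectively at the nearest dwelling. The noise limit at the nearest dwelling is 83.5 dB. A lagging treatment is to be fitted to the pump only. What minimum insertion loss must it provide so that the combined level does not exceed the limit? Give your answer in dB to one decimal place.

Everything except the pump sums to 10^(68.2/10) = 6.607e+06 in linear terms, 68.20 dB.
The limit corresponds to 10^(83.5/10) = 2.239e+08; subtracting the fixed part leaves 2.173e+08 for the pump, i.e. 83.37 dB.
Required insertion loss = 91.8 − 83.37 = 8.43 dB.

8.4 dB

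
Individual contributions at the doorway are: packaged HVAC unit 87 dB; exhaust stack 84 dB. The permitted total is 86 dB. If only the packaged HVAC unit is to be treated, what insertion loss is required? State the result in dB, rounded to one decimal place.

5.3 dB

Everything except the packaged HVAC unit sums to 10^(84/10) = 2.512e+08 in linear terms, 84.00 dB.
The limit corresponds to 10^(86/10) = 3.981e+08; subtracting the fixed part leaves 1.469e+08 for the packaged HVAC unit, i.e. 81.67 dB.
So the packaged HVAC unit must be reduced from 87 to 81.67 dB: IL = 5.33 dB.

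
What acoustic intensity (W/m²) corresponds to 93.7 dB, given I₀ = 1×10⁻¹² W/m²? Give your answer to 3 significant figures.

0.00234 W/m²

I/I₀ = 10^(93.7/10) = 2.344e+09, so I = 2.344e+09 × 10⁻¹² W/m².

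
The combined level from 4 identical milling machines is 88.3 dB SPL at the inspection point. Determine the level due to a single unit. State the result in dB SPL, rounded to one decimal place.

82.3 dB SPL

Dividing the total intensity by 4 lowers the level by 10·log₁₀ 4 = 6.021 dB: L₁ = 88.3 − 6.021.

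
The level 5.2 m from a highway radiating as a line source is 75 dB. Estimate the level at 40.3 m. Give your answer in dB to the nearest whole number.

For a line source, L₂ = L₁ − 10·log₁₀(r₂/r₁).
L₂ = 75 − 10·log₁₀(40.3/5.2) = 75 − 8.893 = 66.11 dB.

66 dB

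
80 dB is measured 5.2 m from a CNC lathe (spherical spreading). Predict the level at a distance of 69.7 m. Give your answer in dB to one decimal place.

57.5 dB

Point-source attenuation: ΔL = 20·log₁₀(r₂/r₁) = 20·log₁₀(69.7/5.2) = 22.545 dB.
L₂ = 80 − 20·log₁₀(69.7/5.2) = 80 − 22.545 = 57.46 dB.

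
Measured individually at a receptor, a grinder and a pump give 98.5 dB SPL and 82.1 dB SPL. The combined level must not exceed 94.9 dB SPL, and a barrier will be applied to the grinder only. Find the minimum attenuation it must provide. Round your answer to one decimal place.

3.8 dB

The untreated sources together contribute 10^(82.1/10) = 1.622e+08, i.e. 82.10 dB SPL.
To meet 94.9 dB SPL overall, the treated grinder may contribute at most 10^(94.9/10) − 1.622e+08 = 2.928e+09, i.e. 94.67 dB SPL.
So the grinder must be reduced from 98.5 to 94.67 dB SPL: IL = 3.83 dB.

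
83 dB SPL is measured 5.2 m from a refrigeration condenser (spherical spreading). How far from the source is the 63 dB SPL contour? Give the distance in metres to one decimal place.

For a point source L₁ − L₂ = 20·log₁₀(r₂/r₁), so r₂ = r₁·10^((L₁−L₂)/20).
r₂ = 5.2·10^((83−63)/20) = 5.2·10^(20.0/20) = 52.00 m.

52.0 m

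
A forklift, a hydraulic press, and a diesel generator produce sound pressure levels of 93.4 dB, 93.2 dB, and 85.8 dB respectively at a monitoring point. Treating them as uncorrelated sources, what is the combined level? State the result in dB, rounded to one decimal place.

For uncorrelated sources the intensities add, so convert each level to linear form, sum, and take 10·log₁₀ of the total.
Σ 10^(L/10) = 10^(93.4/10) + 10^(93.2/10) + 10^(85.8/10) = 4.657e+09.
L_total = 10·log₁₀(4.657e+09) = 96.68 dB.

96.7 dB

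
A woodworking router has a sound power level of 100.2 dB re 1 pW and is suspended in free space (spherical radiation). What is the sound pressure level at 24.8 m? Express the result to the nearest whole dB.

61 dB

L_p = L_w − 10·log₁₀(4π·r²) with r = 24.8 m.
4π·r² = 7729 m², 10·log₁₀ of that is 38.881 dB.
L_p = 100.2 − 38.881 = 61.32 dB.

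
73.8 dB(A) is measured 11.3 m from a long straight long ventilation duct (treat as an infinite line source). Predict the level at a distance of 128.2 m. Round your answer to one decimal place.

For a line source, L₂ = L₁ − 10·log₁₀(r₂/r₁).
L₂ = 73.8 − 10·log₁₀(128.2/11.3) = 73.8 − 10.548 = 63.25 dB(A).

63.3 dB(A)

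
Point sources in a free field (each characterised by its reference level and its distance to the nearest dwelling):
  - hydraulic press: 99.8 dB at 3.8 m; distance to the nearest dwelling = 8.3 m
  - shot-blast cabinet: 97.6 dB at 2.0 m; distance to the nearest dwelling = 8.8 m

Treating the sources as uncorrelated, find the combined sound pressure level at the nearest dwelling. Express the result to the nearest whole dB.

Apply inverse-square spreading to bring every level to the receiver, then sum 10^(L/10).
hydraulic press: 99.8 − 20·log₁₀(8.3/3.8) = 99.8 − 6.79 = 93.01 dB.
shot-blast cabinet: 97.6 − 20·log₁₀(8.8/2.0) = 97.6 − 12.87 = 84.73 dB.
Σ 10^(L/10) = 2.299e+09 → L_total = 10·log₁₀(2.299e+09) = 93.62 dB.

94 dB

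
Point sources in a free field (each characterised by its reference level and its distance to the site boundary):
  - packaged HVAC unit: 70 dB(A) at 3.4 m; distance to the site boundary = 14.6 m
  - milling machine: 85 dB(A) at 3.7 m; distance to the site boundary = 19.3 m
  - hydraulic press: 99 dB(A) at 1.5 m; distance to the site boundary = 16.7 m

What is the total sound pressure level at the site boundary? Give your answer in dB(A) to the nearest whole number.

Propagate each source to the receiver with L = L_ref − 20·log₁₀(r/r_ref), then add intensities.
packaged HVAC unit: 70 − 20·log₁₀(14.6/3.4) = 70 − 12.66 = 57.34 dB(A).
milling machine: 85 − 20·log₁₀(19.3/3.7) = 85 − 14.35 = 70.65 dB(A).
hydraulic press: 99 − 20·log₁₀(16.7/1.5) = 99 − 20.93 = 78.07 dB(A).
Σ 10^(L/10) = 7.625e+07 → L_total = 10·log₁₀(7.625e+07) = 78.82 dB(A).

79 dB(A)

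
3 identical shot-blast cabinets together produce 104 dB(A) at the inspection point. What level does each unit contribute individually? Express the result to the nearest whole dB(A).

For N identical incoherent sources L_total = L₁ + 10·log₁₀ N, so L₁ = 104 − 10·log₁₀(3) = 104 − 4.771.

99 dB(A)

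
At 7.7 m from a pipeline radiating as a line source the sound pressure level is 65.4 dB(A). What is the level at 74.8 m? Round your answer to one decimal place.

55.5 dB(A)

Cylindrical spreading from a line source gives a 10·log₁₀(r₂/r₁) drop.
L₂ = 65.4 − 10·log₁₀(74.8/7.7) = 65.4 − 9.874 = 55.53 dB(A).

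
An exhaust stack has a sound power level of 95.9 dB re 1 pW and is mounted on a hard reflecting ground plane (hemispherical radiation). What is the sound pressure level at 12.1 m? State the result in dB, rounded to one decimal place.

L_p = L_w − 10·log₁₀(2π·r²) with r = 12.1 m.
2π·r² = 919.9 m², 10·log₁₀ of that is 29.638 dB.
L_p = 95.9 − 29.638 = 66.26 dB.

66.3 dB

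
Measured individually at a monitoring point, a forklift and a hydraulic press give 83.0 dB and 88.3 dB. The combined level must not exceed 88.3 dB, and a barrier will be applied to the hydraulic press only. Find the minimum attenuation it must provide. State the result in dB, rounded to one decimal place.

1.5 dB

Everything except the hydraulic press sums to 10^(83.0/10) = 1.995e+08 in linear terms, 83.00 dB.
To meet 88.3 dB overall, the treated hydraulic press may contribute at most 10^(88.3/10) − 1.995e+08 = 4.766e+08, i.e. 86.78 dB.
So the hydraulic press must be reduced from 88.3 to 86.78 dB: IL = 1.52 dB.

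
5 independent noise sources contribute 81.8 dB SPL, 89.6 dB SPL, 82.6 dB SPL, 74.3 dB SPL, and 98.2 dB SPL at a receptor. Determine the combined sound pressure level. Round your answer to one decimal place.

99.0 dB SPL

For uncorrelated sources the intensities add, so convert each level to linear form, sum, and take 10·log₁₀ of the total.
Σ 10^(L/10) = 10^(81.8/10) + 10^(89.6/10) + 10^(82.6/10) + 10^(74.3/10) + 10^(98.2/10) = 7.879e+09.
L_total = 10·log₁₀(7.879e+09) = 98.96 dB SPL.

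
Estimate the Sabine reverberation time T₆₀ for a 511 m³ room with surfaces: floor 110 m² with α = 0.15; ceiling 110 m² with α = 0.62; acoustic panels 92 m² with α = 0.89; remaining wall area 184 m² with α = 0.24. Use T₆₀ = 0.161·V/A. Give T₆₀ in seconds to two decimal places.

0.39 s

Total absorption A = 110·0.15 + 110·0.62 + 92·0.89 + 184·0.24 = 210.74 m² sabins.
T₆₀ = 0.161 × 511 / 210.74 = 0.390 s.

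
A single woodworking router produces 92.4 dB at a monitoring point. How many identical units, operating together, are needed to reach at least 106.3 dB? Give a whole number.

25

The shortfall is 106.3 − 92.4 = 13.9 dB, and N units add 10·log₁₀ N, so need 10·log₁₀ N ≥ 13.9.
N ≥ 10^(13.9/10) = 24.547, so N = 25.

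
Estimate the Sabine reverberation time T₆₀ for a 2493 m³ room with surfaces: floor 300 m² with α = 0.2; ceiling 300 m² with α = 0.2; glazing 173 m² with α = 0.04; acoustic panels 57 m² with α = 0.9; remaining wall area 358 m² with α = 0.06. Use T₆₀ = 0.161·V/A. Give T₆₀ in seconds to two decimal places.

A = Σ Sᵢαᵢ = 300·0.2 + 300·0.2 + 173·0.04 + 57·0.9 + 358·0.06 = 199.70 m².
T₆₀ = 0.161 × 2493 / 199.70 = 2.010 s.

2.01 s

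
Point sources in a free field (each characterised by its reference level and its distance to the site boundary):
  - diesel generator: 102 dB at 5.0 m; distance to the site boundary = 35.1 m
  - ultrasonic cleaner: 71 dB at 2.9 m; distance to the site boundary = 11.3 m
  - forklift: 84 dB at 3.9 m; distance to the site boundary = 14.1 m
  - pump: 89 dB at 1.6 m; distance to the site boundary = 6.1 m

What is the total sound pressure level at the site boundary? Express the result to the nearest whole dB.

86 dB

Propagate each source to the receiver with L = L_ref − 20·log₁₀(r/r_ref), then add intensities.
diesel generator: 102 − 20·log₁₀(35.1/5.0) = 102 − 16.93 = 85.07 dB.
ultrasonic cleaner: 71 − 20·log₁₀(11.3/2.9) = 71 − 11.81 = 59.19 dB.
forklift: 84 − 20·log₁₀(14.1/3.9) = 84 − 11.16 = 72.84 dB.
pump: 89 − 20·log₁₀(6.1/1.6) = 89 − 11.62 = 77.38 dB.
Σ 10^(L/10) = 3.963e+08 → L_total = 10·log₁₀(3.963e+08) = 85.98 dB.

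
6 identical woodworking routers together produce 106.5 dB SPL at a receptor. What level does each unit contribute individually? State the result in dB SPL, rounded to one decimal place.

98.7 dB SPL

Dividing the total intensity by 6 lowers the level by 10·log₁₀ 6 = 7.782 dB: L₁ = 106.5 − 7.782.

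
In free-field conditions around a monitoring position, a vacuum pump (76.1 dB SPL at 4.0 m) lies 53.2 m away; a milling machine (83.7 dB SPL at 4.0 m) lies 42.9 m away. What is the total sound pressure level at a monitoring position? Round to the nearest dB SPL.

64 dB SPL

First find each source's level at the receiver (point-source: −20·log₁₀(r/r_ref)), then combine on an intensity basis.
vacuum pump: 76.1 − 20·log₁₀(53.2/4.0) = 76.1 − 22.48 = 53.62 dB SPL.
milling machine: 83.7 − 20·log₁₀(42.9/4.0) = 83.7 − 20.61 = 63.09 dB SPL.
Σ 10^(L/10) = 2.268e+06 → L_total = 10·log₁₀(2.268e+06) = 63.56 dB SPL.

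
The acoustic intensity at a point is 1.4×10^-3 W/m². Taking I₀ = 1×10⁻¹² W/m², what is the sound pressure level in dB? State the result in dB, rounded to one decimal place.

I/I₀ = 1.4×10^-3/10⁻¹² = 1.4×10^9, and L = 10·log₁₀(I/I₀).
L = 10·(0.1461 + 9) = 91.46 dB.

91.5 dB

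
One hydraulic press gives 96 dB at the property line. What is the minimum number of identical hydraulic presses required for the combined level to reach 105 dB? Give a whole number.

N identical sources give L₁ + 10·log₁₀ N, so require 10·log₁₀ N ≥ 105 − 96 = 9.0 dB.
N ≥ 10^(9.0/10) = 7.943, so N = 8.

8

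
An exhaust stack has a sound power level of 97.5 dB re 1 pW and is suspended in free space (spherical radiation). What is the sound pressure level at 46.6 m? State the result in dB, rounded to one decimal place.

L_p = L_w − 10·log₁₀(4π·r²) with r = 46.6 m.
4π·r² = 2.729e+04 m², 10·log₁₀ of that is 44.360 dB.
L_p = 97.5 − 44.360 = 53.14 dB.

53.1 dB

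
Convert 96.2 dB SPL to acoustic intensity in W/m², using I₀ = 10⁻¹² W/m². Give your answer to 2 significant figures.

0.0042 W/m²

I/I₀ = 10^(96.2/10) = 4.169e+09, so I = 4.169e+09 × 10⁻¹² W/m².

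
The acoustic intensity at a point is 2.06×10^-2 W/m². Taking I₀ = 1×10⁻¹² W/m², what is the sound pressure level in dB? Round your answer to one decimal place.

L = 10·log₁₀(I/I₀) = 10·log₁₀(2.06×10^-2/10⁻¹²) = 10·log₁₀(2.06×10^10).
L = 10·(0.3139 + 10) = 103.14 dB.

103.1 dB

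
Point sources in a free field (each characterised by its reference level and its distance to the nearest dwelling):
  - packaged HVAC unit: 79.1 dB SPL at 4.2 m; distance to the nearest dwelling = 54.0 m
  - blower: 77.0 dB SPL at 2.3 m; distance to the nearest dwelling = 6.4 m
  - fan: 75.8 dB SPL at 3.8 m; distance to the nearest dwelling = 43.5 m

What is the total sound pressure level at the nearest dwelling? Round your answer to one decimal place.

Propagate each source to the receiver with L = L_ref − 20·log₁₀(r/r_ref), then add intensities.
packaged HVAC unit: 79.1 − 20·log₁₀(54.0/4.2) = 79.1 − 22.18 = 56.92 dB SPL.
blower: 77.0 − 20·log₁₀(6.4/2.3) = 77.0 − 8.89 = 68.11 dB SPL.
fan: 75.8 − 20·log₁₀(43.5/3.8) = 75.8 − 21.17 = 54.63 dB SPL.
Σ 10^(L/10) = 7.255e+06 → L_total = 10·log₁₀(7.255e+06) = 68.61 dB SPL.

68.6 dB SPL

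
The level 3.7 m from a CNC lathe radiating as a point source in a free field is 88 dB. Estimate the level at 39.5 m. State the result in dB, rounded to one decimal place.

Point-source attenuation: ΔL = 20·log₁₀(r₂/r₁) = 20·log₁₀(39.5/3.7) = 20.568 dB.
L₂ = 88 − 20·log₁₀(39.5/3.7) = 88 − 20.568 = 67.43 dB.

67.4 dB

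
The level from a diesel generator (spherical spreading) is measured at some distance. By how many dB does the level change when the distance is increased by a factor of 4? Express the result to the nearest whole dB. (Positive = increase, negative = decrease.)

With spherical spreading the level changes by −20·log₁₀(r₂/r₁).
ΔL = −20·log₁₀(4) = -12.04 dB.

-12 dB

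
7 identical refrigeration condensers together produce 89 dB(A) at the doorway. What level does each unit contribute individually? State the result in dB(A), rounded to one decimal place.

Dividing the total intensity by 7 lowers the level by 10·log₁₀ 7 = 8.451 dB: L₁ = 89 − 8.451.

80.5 dB(A)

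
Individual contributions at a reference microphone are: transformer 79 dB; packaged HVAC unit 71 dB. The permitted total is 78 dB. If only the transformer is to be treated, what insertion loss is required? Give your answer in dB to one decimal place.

2.0 dB

Fixed contribution from the other source: Σ 10^(L/10) = 10^(71/10) = 1.259e+07 (71.00 dB).
To meet 78 dB overall, the treated transformer may contribute at most 10^(78/10) − 1.259e+07 = 5.051e+07, i.e. 77.03 dB.
Required insertion loss = 79 − 77.03 = 1.97 dB.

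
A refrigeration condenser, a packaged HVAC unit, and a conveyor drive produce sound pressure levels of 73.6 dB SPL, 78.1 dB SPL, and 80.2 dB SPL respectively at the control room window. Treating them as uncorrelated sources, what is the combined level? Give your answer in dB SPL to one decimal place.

Incoherent sources combine by intensity addition: L_total = 10·log₁₀(Σ 10^(L_i/10)).
Σ 10^(L/10) = 10^(73.6/10) + 10^(78.1/10) + 10^(80.2/10) = 1.922e+08.
L_total = 10·log₁₀(1.922e+08) = 82.84 dB SPL.

82.8 dB SPL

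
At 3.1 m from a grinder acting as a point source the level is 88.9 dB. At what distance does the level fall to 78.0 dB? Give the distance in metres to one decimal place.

Point-source spreading drops the level by 20·log₁₀(r₂/r₁); inverting, r₂/r₁ = 10^(ΔL/20).
r₂ = 3.1·10^((88.9−78.0)/20) = 3.1·10^(10.9/20) = 10.87 m.

10.9 m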